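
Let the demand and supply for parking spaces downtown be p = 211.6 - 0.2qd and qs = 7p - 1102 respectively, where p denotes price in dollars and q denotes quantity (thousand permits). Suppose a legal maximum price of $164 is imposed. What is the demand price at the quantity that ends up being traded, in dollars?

Rearranging demand gives qd = 1058 - 5p. Setting quantity demanded equal to quantity supplied, 1058 - 5p = 7p - 1102, gives p* = 180 and q* = 158.
The ceiling of 164 is below the equilibrium price 180, so it binds.
At p = 164: qd = 1058 - 5·164 = 238 and qs = 7·164 - 1102 = 46.
Only 46 units reach the market. On the demand curve, the marginal buyer's willingness to pay at q = 46 is (1058 - 46)/5 = 202.4.

202.4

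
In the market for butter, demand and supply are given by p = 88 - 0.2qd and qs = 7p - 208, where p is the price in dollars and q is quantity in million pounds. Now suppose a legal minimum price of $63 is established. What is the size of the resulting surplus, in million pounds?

108

Rearranging demand gives qd = 440 - 5p. Equilibrium: 440 - 5p = 7p - 208, so 648 = 12p and p* = 54, q* = 170.
Since 63 > 54, the floor is binding.
At p = 63: qd = 440 - 5·63 = 125 and qs = 7·63 - 208 = 233.
Surplus = qs - qd = 233 - 125 = 108.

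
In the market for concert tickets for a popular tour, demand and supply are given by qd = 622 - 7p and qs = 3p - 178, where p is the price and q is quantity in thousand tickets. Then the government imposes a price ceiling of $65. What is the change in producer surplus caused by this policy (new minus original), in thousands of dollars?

-592.5

Setting quantity demanded equal to quantity supplied, 622 - 7p = 3p - 178, gives p* = 80 and q* = 62.
Because the ceiling (65) lies below the market-clearing price, it is binding.
At p = 65: qd = 622 - 7·65 = 167 and qs = 3·65 - 178 = 17.
Producer surplus without the control is ½ · (80 - 178/3) · 62 = 1922/3.
With the ceiling, producers sell 17 units at 65, so PS = ½ · (65 - 178/3) · 17 = 289/6.
Change in producer surplus = 289/6 - 1922/3 = -592.5.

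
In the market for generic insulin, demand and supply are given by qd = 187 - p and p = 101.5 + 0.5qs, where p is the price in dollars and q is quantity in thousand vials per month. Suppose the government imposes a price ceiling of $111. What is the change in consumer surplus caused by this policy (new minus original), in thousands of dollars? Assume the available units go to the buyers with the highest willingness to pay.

Rearranging supply gives qs = 2p - 203. Setting quantity demanded equal to quantity supplied, 187 - p = 2p - 203, gives p* = 130 and q* = 57.
Because the ceiling (111) lies below the market-clearing price, it is binding.
At p = 111: qd = 187 - 111 = 76 and qs = 2·111 - 203 = 19.
Consumer surplus without the control is ½ · (187 - 130) · 57 = 1624.5.
With the ceiling, 19 units are sold at 111 (assume they go to the highest-value buyers). The demand price at q = 19 is 168, so CS = ½ · [(187 - 111) + (168 - 111)] · 19 = 1263.5.
Change in consumer surplus = 1263.5 - 1624.5 = -361.

-361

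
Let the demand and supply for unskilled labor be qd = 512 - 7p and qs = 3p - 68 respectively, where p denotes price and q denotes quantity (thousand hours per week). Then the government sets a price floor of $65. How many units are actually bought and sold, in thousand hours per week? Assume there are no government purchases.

57

In a free market, 512 - 7p = 3p - 68 gives the equilibrium p* = 58, q* = 106.
The floor of 65 is above the equilibrium price 58, so it binds.
At p = 65: qd = 512 - 7·65 = 57 and qs = 3·65 - 68 = 127.
The quantity actually transacted is the short side, demand: 57.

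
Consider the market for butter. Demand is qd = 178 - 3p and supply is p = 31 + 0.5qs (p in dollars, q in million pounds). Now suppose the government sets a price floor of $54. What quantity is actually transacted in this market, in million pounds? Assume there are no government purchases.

16

Rearranging supply gives qs = 2p - 62. Equilibrium: 178 - 3p = 2p - 62, so 240 = 5p and p* = 48, q* = 34.
The floor of 54 is above the equilibrium price 48, so it binds.
At p = 54: qd = 178 - 3·54 = 16 and qs = 2·54 - 62 = 46.
The quantity actually transacted is the short side, demand: 16.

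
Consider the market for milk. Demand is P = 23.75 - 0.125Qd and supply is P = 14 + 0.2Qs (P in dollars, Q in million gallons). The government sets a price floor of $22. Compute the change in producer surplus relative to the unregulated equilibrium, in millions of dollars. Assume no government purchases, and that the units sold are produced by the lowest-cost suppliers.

Rearranging demand gives Qd = 190 - 8P; rearranging supply gives Qs = 5P - 70. Equilibrium: 190 - 8P = 5P - 70, so 260 = 13P and P* = 20, Q* = 30.
Because the floor (22) lies above the market-clearing price, it is binding.
At P = 22: Qd = 190 - 8·22 = 14 and Qs = 5·22 - 70 = 40.
Producer surplus without the control is ½ · (20 - 14) · 30 = 90.
With the floor, 14 units are sold at 22. The supply price at Q = 14 is 16.8, so PS = ½ · [(22 - 14) + (22 - 16.8)] · 14 = 92.4.
Change in producer surplus = 92.4 - 90 = 2.4.

2.4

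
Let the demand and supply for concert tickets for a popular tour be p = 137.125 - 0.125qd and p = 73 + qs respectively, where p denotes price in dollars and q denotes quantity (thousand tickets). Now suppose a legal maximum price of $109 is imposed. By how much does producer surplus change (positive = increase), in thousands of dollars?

Rearranging demand gives qd = 1097 - 8p; rearranging supply gives qs = p - 73. Setting quantity demanded equal to quantity supplied, 1097 - 8p = p - 73, gives p* = 130 and q* = 57.
The ceiling of 109 is below the equilibrium price 130, so it binds.
At p = 109: qd = 1097 - 8·109 = 225 and qs = 109 - 73 = 36.
Producer surplus without the control is ½ · (130 - 73) · 57 = 1624.5.
With the ceiling, producers sell 36 units at 109, so PS = ½ · (109 - 73) · 36 = 648.
Change in producer surplus = 648 - 1624.5 = -976.5.

-976.5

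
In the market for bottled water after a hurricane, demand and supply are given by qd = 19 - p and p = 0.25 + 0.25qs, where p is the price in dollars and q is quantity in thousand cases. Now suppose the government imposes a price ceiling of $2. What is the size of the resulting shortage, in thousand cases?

Rearranging supply gives qs = 4p - 1. Without the control the market clears where 19 - p = 4p - 1, i.e. p* = 4 and q* = 15.
Since 2 < 4, the ceiling is binding.
At p = 2: qd = 19 - 2 = 17 and qs = 4·2 - 1 = 7.
Shortage = qd - qs = 17 - 7 = 10.

10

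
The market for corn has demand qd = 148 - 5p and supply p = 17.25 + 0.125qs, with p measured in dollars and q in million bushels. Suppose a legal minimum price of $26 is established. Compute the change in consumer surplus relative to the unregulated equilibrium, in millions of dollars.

Rearranging supply gives qs = 8p - 138. Without the control the market clears where 148 - 5p = 8p - 138, i.e. p* = 22 and q* = 38.
Since 26 > 22, the floor is binding.
At p = 26: qd = 148 - 5·26 = 18 and qs = 8·26 - 138 = 70.
Consumer surplus without the control is ½ · (29.6 - 22) · 38 = 144.4.
With the floor, consumers buy 18 units at 26, so CS = ½ · (29.6 - 26) · 18 = 32.4.
Change in consumer surplus = 32.4 - 144.4 = -112.

-112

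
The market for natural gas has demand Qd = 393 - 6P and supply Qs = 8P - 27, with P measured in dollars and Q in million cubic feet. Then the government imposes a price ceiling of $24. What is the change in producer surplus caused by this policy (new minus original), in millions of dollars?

-1134

In a free market, 393 - 6P = 8P - 27 gives the equilibrium P* = 30, Q* = 213.
The ceiling of 24 is below the equilibrium price 30, so it binds.
At P = 24: Qd = 393 - 6·24 = 249 and Qs = 8·24 - 27 = 165.
Producer surplus without the control is ½ · (30 - 3.375) · 213 = 2835.5625.
With the ceiling, producers sell 165 units at 24, so PS = ½ · (24 - 3.375) · 165 = 1701.5625.
Change in producer surplus = 1701.5625 - 2835.5625 = -1134.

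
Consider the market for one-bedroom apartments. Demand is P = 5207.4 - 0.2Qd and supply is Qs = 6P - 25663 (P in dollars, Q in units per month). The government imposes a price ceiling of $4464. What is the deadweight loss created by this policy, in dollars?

Rearranging demand gives Qd = 26037 - 5P. Without the control the market clears where 26037 - 5P = 6P - 25663, i.e. P* = 4700 and Q* = 2537.
The ceiling of 4464 is below the equilibrium price 4700, so it binds.
At P = 4464: Qd = 26037 - 5·4464 = 3717 and Qs = 6·4464 - 25663 = 1121.
Quantity traded falls to 1121. At Q = 1121 the demand price is (26037 - 1121)/5 = 4983.2 and the supply price is (25663 + 1121)/6 = 4464.
Deadweight loss = ½ · (4983.2 - 4464) · (2537 - 1121) = ½ · 519.2 · 1416 = 367593.6.

367593.6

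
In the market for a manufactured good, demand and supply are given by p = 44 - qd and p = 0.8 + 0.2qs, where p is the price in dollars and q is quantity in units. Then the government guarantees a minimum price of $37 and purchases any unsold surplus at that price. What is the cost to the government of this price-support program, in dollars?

6438

Rearranging demand gives qd = 44 - p; rearranging supply gives qs = 5p - 4. Without the control the market clears where 44 - p = 5p - 4, i.e. p* = 8 and q* = 36.
The floor of 37 is above the equilibrium price 8, so it binds.
At p = 37: qd = 44 - 37 = 7 and qs = 5·37 - 4 = 181.
Surplus = qs - qd = 174.
Government expenditure = surplus × support price = 174 × 37 = 6438.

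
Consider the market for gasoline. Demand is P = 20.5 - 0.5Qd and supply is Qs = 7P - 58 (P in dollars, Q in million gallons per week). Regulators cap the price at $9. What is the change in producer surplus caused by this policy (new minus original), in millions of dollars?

-24

Rearranging demand gives Qd = 41 - 2P. In a free market, 41 - 2P = 7P - 58 gives the equilibrium P* = 11, Q* = 19.
Because the ceiling (9) lies below the market-clearing price, it is binding.
At P = 9: Qd = 41 - 2·9 = 23 and Qs = 7·9 - 58 = 5.
Producer surplus without the control is ½ · (11 - 58/7) · 19 = 361/14.
With the ceiling, producers sell 5 units at 9, so PS = ½ · (9 - 58/7) · 5 = 25/14.
Change in producer surplus = 25/14 - 361/14 = -24.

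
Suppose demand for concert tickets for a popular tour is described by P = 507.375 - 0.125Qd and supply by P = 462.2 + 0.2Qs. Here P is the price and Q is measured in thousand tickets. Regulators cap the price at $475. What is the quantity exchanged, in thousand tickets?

Rearranging demand gives Qd = 4059 - 8P; rearranging supply gives Qs = 5P - 2311. Equilibrium: 4059 - 8P = 5P - 2311, so 6370 = 13P and P* = 490, Q* = 139.
Because the ceiling (475) lies below the market-clearing price, it is binding.
At P = 475: Qd = 4059 - 8·475 = 259 and Qs = 5·475 - 2311 = 64.
The quantity actually transacted is the short side, supply: 64.

64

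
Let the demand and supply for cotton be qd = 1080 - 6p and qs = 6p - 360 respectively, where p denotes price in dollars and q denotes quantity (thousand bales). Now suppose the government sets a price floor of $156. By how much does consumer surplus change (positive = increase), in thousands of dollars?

-9072

Setting quantity demanded equal to quantity supplied, 1080 - 6p = 6p - 360, gives p* = 120 and q* = 360.
Since 156 > 120, the floor is binding.
At p = 156: qd = 1080 - 6·156 = 144 and qs = 6·156 - 360 = 576.
Consumer surplus without the control is ½ · (180 - 120) · 360 = 10800.
With the floor, consumers buy 144 units at 156, so CS = ½ · (180 - 156) · 144 = 1728.
Change in consumer surplus = 1728 - 10800 = -9072.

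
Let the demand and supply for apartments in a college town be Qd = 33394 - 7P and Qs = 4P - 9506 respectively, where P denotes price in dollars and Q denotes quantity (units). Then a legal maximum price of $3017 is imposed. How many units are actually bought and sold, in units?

Equilibrium: 33394 - 7P = 4P - 9506, so 42900 = 11P and P* = 3900, Q* = 6094.
The ceiling of 3017 is below the equilibrium price 3900, so it binds.
At P = 3017: Qd = 33394 - 7·3017 = 12275 and Qs = 4·3017 - 9506 = 2562.
The quantity actually transacted is the short side, supply: 2562.

2562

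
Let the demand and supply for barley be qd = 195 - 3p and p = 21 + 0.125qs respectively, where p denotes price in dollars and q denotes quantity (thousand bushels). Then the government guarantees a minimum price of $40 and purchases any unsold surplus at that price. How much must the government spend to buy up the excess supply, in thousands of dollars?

Rearranging supply gives qs = 8p - 168. In a free market, 195 - 3p = 8p - 168 gives the equilibrium p* = 33, q* = 96.
The floor of 40 is above the equilibrium price 33, so it binds.
At p = 40: qd = 195 - 3·40 = 75 and qs = 8·40 - 168 = 152.
Surplus = qs - qd = 77.
Government expenditure = surplus × support price = 77 × 40 = 3080.

3080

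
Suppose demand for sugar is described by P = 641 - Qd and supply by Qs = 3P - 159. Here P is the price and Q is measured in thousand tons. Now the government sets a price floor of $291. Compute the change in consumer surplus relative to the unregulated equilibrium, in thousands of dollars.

-35990.5

Rearranging demand gives Qd = 641 - P. Without the control the market clears where 641 - P = 3P - 159, i.e. P* = 200 and Q* = 441.
Since 291 > 200, the floor is binding.
At P = 291: Qd = 641 - 291 = 350 and Qs = 3·291 - 159 = 714.
Consumer surplus without the control is ½ · (641 - 200) · 441 = 97240.5.
With the floor, consumers buy 350 units at 291, so CS = ½ · (641 - 291) · 350 = 61250.
Change in consumer surplus = 61250 - 97240.5 = -35990.5.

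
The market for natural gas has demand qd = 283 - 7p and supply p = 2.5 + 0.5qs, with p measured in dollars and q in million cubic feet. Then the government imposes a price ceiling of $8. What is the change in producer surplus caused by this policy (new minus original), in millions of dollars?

Rearranging supply gives qs = 2p - 5. Setting quantity demanded equal to quantity supplied, 283 - 7p = 2p - 5, gives p* = 32 and q* = 59.
Since 8 < 32, the ceiling is binding.
At p = 8: qd = 283 - 7·8 = 227 and qs = 2·8 - 5 = 11.
Producer surplus without the control is ½ · (32 - 2.5) · 59 = 870.25.
With the ceiling, producers sell 11 units at 8, so PS = ½ · (8 - 2.5) · 11 = 30.25.
Change in producer surplus = 30.25 - 870.25 = -840.

-840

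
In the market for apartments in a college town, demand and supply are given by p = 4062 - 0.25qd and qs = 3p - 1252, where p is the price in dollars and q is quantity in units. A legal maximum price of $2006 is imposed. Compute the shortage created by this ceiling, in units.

Rearranging demand gives qd = 16248 - 4p. Without the control the market clears where 16248 - 4p = 3p - 1252, i.e. p* = 2500 and q* = 6248.
Since 2006 < 2500, the ceiling is binding.
At p = 2006: qd = 16248 - 4·2006 = 8224 and qs = 3·2006 - 1252 = 4766.
Shortage = qd - qs = 8224 - 4766 = 3458.

3458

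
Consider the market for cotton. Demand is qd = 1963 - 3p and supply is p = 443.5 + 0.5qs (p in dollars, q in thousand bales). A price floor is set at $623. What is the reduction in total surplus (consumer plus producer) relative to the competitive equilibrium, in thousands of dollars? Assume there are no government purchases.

10533.75

Rearranging supply gives qs = 2p - 887. Setting quantity demanded equal to quantity supplied, 1963 - 3p = 2p - 887, gives p* = 570 and q* = 253.
Since 623 > 570, the floor is binding.
At p = 623: qd = 1963 - 3·623 = 94 and qs = 2·623 - 887 = 359.
Quantity traded falls to 94. At q = 94 the demand price is (1963 - 94)/3 = 623 and the supply price is (887 + 94)/2 = 490.5.
Deadweight loss = ½ · (623 - 490.5) · (253 - 94) = ½ · 132.5 · 159 = 10533.75.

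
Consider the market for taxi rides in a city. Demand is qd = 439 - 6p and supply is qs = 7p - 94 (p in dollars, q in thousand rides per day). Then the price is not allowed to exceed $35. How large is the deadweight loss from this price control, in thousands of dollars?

273

Setting quantity demanded equal to quantity supplied, 439 - 6p = 7p - 94, gives p* = 41 and q* = 193.
Since 35 < 41, the ceiling is binding.
At p = 35: qd = 439 - 6·35 = 229 and qs = 7·35 - 94 = 151.
Quantity traded falls to 151. At q = 151 the demand price is (439 - 151)/6 = 48 and the supply price is (94 + 151)/7 = 35.
Deadweight loss = ½ · (48 - 35) · (193 - 151) = ½ · 13 · 42 = 273.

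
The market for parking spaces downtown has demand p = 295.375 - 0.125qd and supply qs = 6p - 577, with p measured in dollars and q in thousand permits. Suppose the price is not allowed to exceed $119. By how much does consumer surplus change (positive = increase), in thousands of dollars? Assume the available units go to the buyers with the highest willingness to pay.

Rearranging demand gives qd = 2363 - 8p. Without the control the market clears where 2363 - 8p = 6p - 577, i.e. p* = 210 and q* = 683.
Because the ceiling (119) lies below the market-clearing price, it is binding.
At p = 119: qd = 2363 - 8·119 = 1411 and qs = 6·119 - 577 = 137.
Consumer surplus without the control is ½ · (295.375 - 210) · 683 = 29155.5625.
With the ceiling, 137 units are sold at 119 (assume they go to the highest-value buyers). The demand price at q = 137 is 278.25, so CS = ½ · [(295.375 - 119) + (278.25 - 119)] · 137 = 22990.3125.
Change in consumer surplus = 22990.3125 - 29155.5625 = -6165.25.

-6165.25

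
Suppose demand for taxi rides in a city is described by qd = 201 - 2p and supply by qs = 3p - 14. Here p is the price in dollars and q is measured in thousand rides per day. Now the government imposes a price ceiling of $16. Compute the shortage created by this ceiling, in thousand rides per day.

135

Setting quantity demanded equal to quantity supplied, 201 - 2p = 3p - 14, gives p* = 43 and q* = 115.
Since 16 < 43, the ceiling is binding.
At p = 16: qd = 201 - 2·16 = 169 and qs = 3·16 - 14 = 34.
Shortage = qd - qs = 169 - 34 = 135.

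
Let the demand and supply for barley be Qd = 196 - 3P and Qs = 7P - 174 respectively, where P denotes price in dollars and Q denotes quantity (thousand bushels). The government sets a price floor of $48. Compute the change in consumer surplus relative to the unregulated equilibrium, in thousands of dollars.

-753.5

Setting quantity demanded equal to quantity supplied, 196 - 3P = 7P - 174, gives P* = 37 and Q* = 85.
The floor of 48 is above the equilibrium price 37, so it binds.
At P = 48: Qd = 196 - 3·48 = 52 and Qs = 7·48 - 174 = 162.
Consumer surplus without the control is ½ · (196/3 - 37) · 85 = 7225/6.
With the floor, consumers buy 52 units at 48, so CS = ½ · (196/3 - 48) · 52 = 1352/3.
Change in consumer surplus = 1352/3 - 7225/6 = -753.5.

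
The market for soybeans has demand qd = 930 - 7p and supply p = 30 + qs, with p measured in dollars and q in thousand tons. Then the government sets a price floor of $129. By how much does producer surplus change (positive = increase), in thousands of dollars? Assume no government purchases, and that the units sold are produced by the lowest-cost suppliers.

Rearranging supply gives qs = p - 30. Equilibrium: 930 - 7p = p - 30, so 960 = 8p and p* = 120, q* = 90.
Because the floor (129) lies above the market-clearing price, it is binding.
At p = 129: qd = 930 - 7·129 = 27 and qs = 129 - 30 = 99.
Producer surplus without the control is ½ · (120 - 30) · 90 = 4050.
With the floor, 27 units are sold at 129. The supply price at q = 27 is 57, so PS = ½ · [(129 - 30) + (129 - 57)] · 27 = 2308.5.
Change in producer surplus = 2308.5 - 4050 = -1741.5.

-1741.5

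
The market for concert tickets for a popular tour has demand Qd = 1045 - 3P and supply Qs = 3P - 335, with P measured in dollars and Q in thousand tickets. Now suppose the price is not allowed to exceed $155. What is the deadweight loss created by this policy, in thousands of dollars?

16875

Equilibrium: 1045 - 3P = 3P - 335, so 1380 = 6P and P* = 230, Q* = 355.
The ceiling of 155 is below the equilibrium price 230, so it binds.
At P = 155: Qd = 1045 - 3·155 = 580 and Qs = 3·155 - 335 = 130.
Quantity traded falls to 130. At Q = 130 the demand price is (1045 - 130)/3 = 305 and the supply price is (335 + 130)/3 = 155.
Deadweight loss = ½ · (305 - 155) · (355 - 130) = ½ · 150 · 225 = 16875.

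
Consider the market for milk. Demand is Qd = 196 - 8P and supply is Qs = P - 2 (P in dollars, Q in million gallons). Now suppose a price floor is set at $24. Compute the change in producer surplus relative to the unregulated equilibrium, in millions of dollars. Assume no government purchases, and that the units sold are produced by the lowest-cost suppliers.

-120

Setting quantity demanded equal to quantity supplied, 196 - 8P = P - 2, gives P* = 22 and Q* = 20.
Since 24 > 22, the floor is binding.
At P = 24: Qd = 196 - 8·24 = 4 and Qs = 24 - 2 = 22.
Producer surplus without the control is ½ · (22 - 2) · 20 = 200.
With the floor, 4 units are sold at 24. The supply price at Q = 4 is 6, so PS = ½ · [(24 - 2) + (24 - 6)] · 4 = 80.
Change in producer surplus = 80 - 200 = -120.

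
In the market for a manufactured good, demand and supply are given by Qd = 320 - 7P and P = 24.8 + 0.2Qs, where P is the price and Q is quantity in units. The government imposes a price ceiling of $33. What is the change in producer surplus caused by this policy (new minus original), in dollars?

Rearranging supply gives Qs = 5P - 124. Without the control the market clears where 320 - 7P = 5P - 124, i.e. P* = 37 and Q* = 61.
Since 33 < 37, the ceiling is binding.
At P = 33: Qd = 320 - 7·33 = 89 and Qs = 5·33 - 124 = 41.
Producer surplus without the control is ½ · (37 - 24.8) · 61 = 372.1.
With the ceiling, producers sell 41 units at 33, so PS = ½ · (33 - 24.8) · 41 = 168.1.
Change in producer surplus = 168.1 - 372.1 = -204.

-204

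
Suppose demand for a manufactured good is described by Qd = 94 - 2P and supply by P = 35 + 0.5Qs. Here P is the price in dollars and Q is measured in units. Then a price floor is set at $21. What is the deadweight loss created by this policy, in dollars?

Rearranging supply gives Qs = 2P - 70. Without the control the market clears where 94 - 2P = 2P - 70, i.e. P* = 41 and Q* = 12.
The floor of 21 is below the equilibrium price 41, so it is not binding; the market clears at P* = 41, Q* = 12.
Since the control does not bind, no trades are prevented and deadweight loss is zero.

0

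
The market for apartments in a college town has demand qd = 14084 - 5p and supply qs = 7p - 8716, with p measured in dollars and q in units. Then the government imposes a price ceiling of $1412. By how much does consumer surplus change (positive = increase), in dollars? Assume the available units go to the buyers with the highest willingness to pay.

Setting quantity demanded equal to quantity supplied, 14084 - 5p = 7p - 8716, gives p* = 1900 and q* = 4584.
Because the ceiling (1412) lies below the market-clearing price, it is binding.
At p = 1412: qd = 14084 - 5·1412 = 7024 and qs = 7·1412 - 8716 = 1168.
Consumer surplus without the control is ½ · (2816.8 - 1900) · 4584 = 2101305.6.
With the ceiling, 1168 units are sold at 1412 (assume they go to the highest-value buyers). The demand price at q = 1168 is 2583.2, so CS = ½ · [(2816.8 - 1412) + (2583.2 - 1412)] · 1168 = 1504384.
Change in consumer surplus = 1504384 - 2101305.6 = -596921.6.

-596921.6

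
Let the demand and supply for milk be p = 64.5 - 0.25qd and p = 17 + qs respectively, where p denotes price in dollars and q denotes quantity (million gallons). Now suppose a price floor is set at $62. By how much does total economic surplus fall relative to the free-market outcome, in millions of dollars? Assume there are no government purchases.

Rearranging demand gives qd = 258 - 4p; rearranging supply gives qs = p - 17. Setting quantity demanded equal to quantity supplied, 258 - 4p = p - 17, gives p* = 55 and q* = 38.
The floor of 62 is above the equilibrium price 55, so it binds.
At p = 62: qd = 258 - 4·62 = 10 and qs = 62 - 17 = 45.
Quantity traded falls to 10. At q = 10 the demand price is (258 - 10)/4 = 62 and the supply price is 17 + 10 = 27.
Deadweight loss = ½ · (62 - 27) · (38 - 10) = ½ · 35 · 28 = 490.

490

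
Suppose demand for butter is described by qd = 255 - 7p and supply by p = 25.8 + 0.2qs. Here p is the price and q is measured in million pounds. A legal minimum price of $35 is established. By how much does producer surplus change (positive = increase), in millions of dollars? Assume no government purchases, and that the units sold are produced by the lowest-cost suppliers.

-14.1

Rearranging supply gives qs = 5p - 129. Setting quantity demanded equal to quantity supplied, 255 - 7p = 5p - 129, gives p* = 32 and q* = 31.
Since 35 > 32, the floor is binding.
At p = 35: qd = 255 - 7·35 = 10 and qs = 5·35 - 129 = 46.
Producer surplus without the control is ½ · (32 - 25.8) · 31 = 96.1.
With the floor, 10 units are sold at 35. The supply price at q = 10 is 27.8, so PS = ½ · [(35 - 25.8) + (35 - 27.8)] · 10 = 82.
Change in producer surplus = 82 - 96.1 = -14.1.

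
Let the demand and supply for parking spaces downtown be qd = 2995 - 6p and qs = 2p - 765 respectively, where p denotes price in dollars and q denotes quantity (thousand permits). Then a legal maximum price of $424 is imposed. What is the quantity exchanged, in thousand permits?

Without the control the market clears where 2995 - 6p = 2p - 765, i.e. p* = 470 and q* = 175.
The ceiling of 424 is below the equilibrium price 470, so it binds.
At p = 424: qd = 2995 - 6·424 = 451 and qs = 2·424 - 765 = 83.
The quantity actually transacted is the short side, supply: 83.

83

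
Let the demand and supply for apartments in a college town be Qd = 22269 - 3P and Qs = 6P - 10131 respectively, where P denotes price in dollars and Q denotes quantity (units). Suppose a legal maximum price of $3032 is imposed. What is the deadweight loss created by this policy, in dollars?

2903616

Setting quantity demanded equal to quantity supplied, 22269 - 3P = 6P - 10131, gives P* = 3600 and Q* = 11469.
The ceiling of 3032 is below the equilibrium price 3600, so it binds.
At P = 3032: Qd = 22269 - 3·3032 = 13173 and Qs = 6·3032 - 10131 = 8061.
Quantity traded falls to 8061. At Q = 8061 the demand price is (22269 - 8061)/3 = 4736 and the supply price is (10131 + 8061)/6 = 3032.
Deadweight loss = ½ · (4736 - 3032) · (11469 - 8061) = ½ · 1704 · 3408 = 2903616.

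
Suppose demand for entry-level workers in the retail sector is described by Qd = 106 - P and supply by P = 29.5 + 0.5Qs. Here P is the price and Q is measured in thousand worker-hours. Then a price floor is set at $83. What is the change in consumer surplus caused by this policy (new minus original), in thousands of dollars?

Rearranging supply gives Qs = 2P - 59. In a free market, 106 - P = 2P - 59 gives the equilibrium P* = 55, Q* = 51.
Since 83 > 55, the floor is binding.
At P = 83: Qd = 106 - 83 = 23 and Qs = 2·83 - 59 = 107.
Consumer surplus without the control is ½ · (106 - 55) · 51 = 1300.5.
With the floor, consumers buy 23 units at 83, so CS = ½ · (106 - 83) · 23 = 264.5.
Change in consumer surplus = 264.5 - 1300.5 = -1036.

-1036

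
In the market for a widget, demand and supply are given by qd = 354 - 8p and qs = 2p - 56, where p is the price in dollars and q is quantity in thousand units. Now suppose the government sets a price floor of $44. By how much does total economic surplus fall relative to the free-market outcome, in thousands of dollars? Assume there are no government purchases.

180

Equilibrium: 354 - 8p = 2p - 56, so 410 = 10p and p* = 41, q* = 26.
Because the floor (44) lies above the market-clearing price, it is binding.
At p = 44: qd = 354 - 8·44 = 2 and qs = 2·44 - 56 = 32.
Quantity traded falls to 2. At q = 2 the demand price is (354 - 2)/8 = 44 and the supply price is (56 + 2)/2 = 29.
Deadweight loss = ½ · (44 - 29) · (26 - 2) = ½ · 15 · 24 = 180.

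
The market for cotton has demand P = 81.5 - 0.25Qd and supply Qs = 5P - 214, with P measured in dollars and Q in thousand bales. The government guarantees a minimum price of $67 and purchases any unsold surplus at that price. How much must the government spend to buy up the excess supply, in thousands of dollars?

Rearranging demand gives Qd = 326 - 4P. In a free market, 326 - 4P = 5P - 214 gives the equilibrium P* = 60, Q* = 86.
The floor of 67 is above the equilibrium price 60, so it binds.
At P = 67: Qd = 326 - 4·67 = 58 and Qs = 5·67 - 214 = 121.
Surplus = Qs - Qd = 63.
Government expenditure = surplus × support price = 63 × 67 = 4221.

4221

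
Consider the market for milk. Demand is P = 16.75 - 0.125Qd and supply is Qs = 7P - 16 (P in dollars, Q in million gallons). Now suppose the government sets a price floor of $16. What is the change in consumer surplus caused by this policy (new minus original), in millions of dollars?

Rearranging demand gives Qd = 134 - 8P. Without the control the market clears where 134 - 8P = 7P - 16, i.e. P* = 10 and Q* = 54.
Because the floor (16) lies above the market-clearing price, it is binding.
At P = 16: Qd = 134 - 8·16 = 6 and Qs = 7·16 - 16 = 96.
Consumer surplus without the control is ½ · (16.75 - 10) · 54 = 182.25.
With the floor, consumers buy 6 units at 16, so CS = ½ · (16.75 - 16) · 6 = 2.25.
Change in consumer surplus = 2.25 - 182.25 = -180.

-180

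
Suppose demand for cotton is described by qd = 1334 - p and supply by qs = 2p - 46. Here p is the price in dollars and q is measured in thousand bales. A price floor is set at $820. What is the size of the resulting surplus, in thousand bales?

Equilibrium: 1334 - p = 2p - 46, so 1380 = 3p and p* = 460, q* = 874.
Since 820 > 460, the floor is binding.
At p = 820: qd = 1334 - 820 = 514 and qs = 2·820 - 46 = 1594.
Surplus = qs - qd = 1594 - 514 = 1080.

1080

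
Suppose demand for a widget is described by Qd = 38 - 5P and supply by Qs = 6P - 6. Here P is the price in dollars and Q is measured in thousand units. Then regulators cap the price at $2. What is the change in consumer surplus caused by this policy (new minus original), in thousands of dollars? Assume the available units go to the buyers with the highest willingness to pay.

-2.4

Equilibrium: 38 - 5P = 6P - 6, so 44 = 11P and P* = 4, Q* = 18.
Since 2 < 4, the ceiling is binding.
At P = 2: Qd = 38 - 5·2 = 28 and Qs = 6·2 - 6 = 6.
Consumer surplus without the control is ½ · (7.6 - 4) · 18 = 32.4.
With the ceiling, 6 units are sold at 2 (assume they go to the highest-value buyers). The demand price at Q = 6 is 6.4, so CS = ½ · [(7.6 - 2) + (6.4 - 2)] · 6 = 30.
Change in consumer surplus = 30 - 32.4 = -2.4.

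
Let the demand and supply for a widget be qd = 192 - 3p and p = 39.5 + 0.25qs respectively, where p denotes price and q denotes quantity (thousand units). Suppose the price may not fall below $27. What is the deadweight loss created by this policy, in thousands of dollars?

0

Rearranging supply gives qs = 4p - 158. In a free market, 192 - 3p = 4p - 158 gives the equilibrium p* = 50, q* = 42.
The floor of 27 is below the equilibrium price 50, so it is not binding; the market clears at p* = 50, q* = 42.
Since the control does not bind, no trades are prevented and deadweight loss is zero.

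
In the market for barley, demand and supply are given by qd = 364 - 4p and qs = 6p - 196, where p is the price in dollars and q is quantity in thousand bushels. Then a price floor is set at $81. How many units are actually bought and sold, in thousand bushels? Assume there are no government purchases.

Setting quantity demanded equal to quantity supplied, 364 - 4p = 6p - 196, gives p* = 56 and q* = 140.
The floor of 81 is above the equilibrium price 56, so it binds.
At p = 81: qd = 364 - 4·81 = 40 and qs = 6·81 - 196 = 290.
The quantity actually transacted is the short side, demand: 40.

40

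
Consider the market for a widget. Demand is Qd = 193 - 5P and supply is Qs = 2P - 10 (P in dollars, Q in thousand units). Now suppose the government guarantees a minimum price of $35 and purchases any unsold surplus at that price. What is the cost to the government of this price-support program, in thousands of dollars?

Without the control the market clears where 193 - 5P = 2P - 10, i.e. P* = 29 and Q* = 48.
Since 35 > 29, the floor is binding.
At P = 35: Qd = 193 - 5·35 = 18 and Qs = 2·35 - 10 = 60.
Surplus = Qs - Qd = 42.
Government expenditure = surplus × support price = 42 × 35 = 1470.

1470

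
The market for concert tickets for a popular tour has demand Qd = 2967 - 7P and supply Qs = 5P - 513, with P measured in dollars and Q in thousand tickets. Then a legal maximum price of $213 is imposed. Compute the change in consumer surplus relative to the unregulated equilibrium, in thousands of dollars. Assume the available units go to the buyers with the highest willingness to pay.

31916.5

Equilibrium: 2967 - 7P = 5P - 513, so 3480 = 12P and P* = 290, Q* = 937.
Because the ceiling (213) lies below the market-clearing price, it is binding.
At P = 213: Qd = 2967 - 7·213 = 1476 and Qs = 5·213 - 513 = 552.
Consumer surplus without the control is ½ · (2967/7 - 290) · 937 = 877969/14.
With the ceiling, 552 units are sold at 213 (assume they go to the highest-value buyers). The demand price at Q = 552 is 345, so CS = ½ · [(2967/7 - 213) + (345 - 213)] · 552 = 662400/7.
Change in consumer surplus = 662400/7 - 877969/14 = 31916.5.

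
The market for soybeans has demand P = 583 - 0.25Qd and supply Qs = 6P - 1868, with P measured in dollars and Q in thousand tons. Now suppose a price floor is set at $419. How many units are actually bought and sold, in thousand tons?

Rearranging demand gives Qd = 2332 - 4P. Without the control the market clears where 2332 - 4P = 6P - 1868, i.e. P* = 420 and Q* = 652.
The floor of 419 is below the equilibrium price 420, so it is not binding; the market clears at P* = 420, Q* = 652.

652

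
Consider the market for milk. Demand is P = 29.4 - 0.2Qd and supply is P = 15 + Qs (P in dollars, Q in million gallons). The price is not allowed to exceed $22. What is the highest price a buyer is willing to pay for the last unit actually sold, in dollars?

Rearranging demand gives Qd = 147 - 5P; rearranging supply gives Qs = P - 15. Without the control the market clears where 147 - 5P = P - 15, i.e. P* = 27 and Q* = 12.
Because the ceiling (22) lies below the market-clearing price, it is binding.
At P = 22: Qd = 147 - 5·22 = 37 and Qs = 22 - 15 = 7.
Only 7 units reach the market. On the demand curve, the marginal buyer's willingness to pay at Q = 7 is (147 - 7)/5 = 28.

28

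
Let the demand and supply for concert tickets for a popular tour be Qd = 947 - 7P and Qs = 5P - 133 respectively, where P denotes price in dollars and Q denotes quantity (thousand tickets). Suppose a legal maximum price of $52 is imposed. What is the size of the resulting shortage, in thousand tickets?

456

Equilibrium: 947 - 7P = 5P - 133, so 1080 = 12P and P* = 90, Q* = 317.
Because the ceiling (52) lies below the market-clearing price, it is binding.
At P = 52: Qd = 947 - 7·52 = 583 and Qs = 5·52 - 133 = 127.
Shortage = Qd - Qs = 583 - 127 = 456.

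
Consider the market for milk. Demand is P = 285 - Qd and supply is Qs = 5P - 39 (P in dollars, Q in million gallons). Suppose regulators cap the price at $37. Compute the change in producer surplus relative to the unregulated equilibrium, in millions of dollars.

-3204.5

Rearranging demand gives Qd = 285 - P. Without the control the market clears where 285 - P = 5P - 39, i.e. P* = 54 and Q* = 231.
Since 37 < 54, the ceiling is binding.
At P = 37: Qd = 285 - 37 = 248 and Qs = 5·37 - 39 = 146.
Producer surplus without the control is ½ · (54 - 7.8) · 231 = 5336.1.
With the ceiling, producers sell 146 units at 37, so PS = ½ · (37 - 7.8) · 146 = 2131.6.
Change in producer surplus = 2131.6 - 5336.1 = -3204.5.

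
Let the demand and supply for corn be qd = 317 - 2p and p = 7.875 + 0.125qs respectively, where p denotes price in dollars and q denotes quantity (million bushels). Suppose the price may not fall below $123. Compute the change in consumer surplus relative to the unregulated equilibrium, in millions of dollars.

-13260

Rearranging supply gives qs = 8p - 63. Without the control the market clears where 317 - 2p = 8p - 63, i.e. p* = 38 and q* = 241.
Because the floor (123) lies above the market-clearing price, it is binding.
At p = 123: qd = 317 - 2·123 = 71 and qs = 8·123 - 63 = 921.
Consumer surplus without the control is ½ · (158.5 - 38) · 241 = 14520.25.
With the floor, consumers buy 71 units at 123, so CS = ½ · (158.5 - 123) · 71 = 1260.25.
Change in consumer surplus = 1260.25 - 14520.25 = -13260.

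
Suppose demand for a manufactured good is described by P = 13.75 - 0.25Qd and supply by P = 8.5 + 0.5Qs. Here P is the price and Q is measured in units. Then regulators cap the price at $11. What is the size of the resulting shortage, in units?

6

Rearranging demand gives Qd = 55 - 4P; rearranging supply gives Qs = 2P - 17. Setting quantity demanded equal to quantity supplied, 55 - 4P = 2P - 17, gives P* = 12 and Q* = 7.
Because the ceiling (11) lies below the market-clearing price, it is binding.
At P = 11: Qd = 55 - 4·11 = 11 and Qs = 2·11 - 17 = 5.
Shortage = Qd - Qs = 11 - 5 = 6.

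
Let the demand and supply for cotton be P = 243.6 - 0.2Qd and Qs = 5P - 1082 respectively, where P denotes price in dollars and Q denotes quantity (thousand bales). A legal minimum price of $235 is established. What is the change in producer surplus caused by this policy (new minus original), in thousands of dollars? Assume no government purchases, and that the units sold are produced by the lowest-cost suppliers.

152.5

Rearranging demand gives Qd = 1218 - 5P. Setting quantity demanded equal to quantity supplied, 1218 - 5P = 5P - 1082, gives P* = 230 and Q* = 68.
Because the floor (235) lies above the market-clearing price, it is binding.
At P = 235: Qd = 1218 - 5·235 = 43 and Qs = 5·235 - 1082 = 93.
Producer surplus without the control is ½ · (230 - 216.4) · 68 = 462.4.
With the floor, 43 units are sold at 235. The supply price at Q = 43 is 225, so PS = ½ · [(235 - 216.4) + (235 - 225)] · 43 = 614.9.
Change in producer surplus = 614.9 - 462.4 = 152.5.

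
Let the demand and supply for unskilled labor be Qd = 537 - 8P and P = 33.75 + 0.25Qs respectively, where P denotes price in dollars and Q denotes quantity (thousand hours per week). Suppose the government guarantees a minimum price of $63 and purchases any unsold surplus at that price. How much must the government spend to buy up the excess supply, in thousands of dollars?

Rearranging supply gives Qs = 4P - 135. Without the control the market clears where 537 - 8P = 4P - 135, i.e. P* = 56 and Q* = 89.
Since 63 > 56, the floor is binding.
At P = 63: Qd = 537 - 8·63 = 33 and Qs = 4·63 - 135 = 117.
Surplus = Qs - Qd = 84.
Government expenditure = surplus × support price = 84 × 63 = 5292.

5292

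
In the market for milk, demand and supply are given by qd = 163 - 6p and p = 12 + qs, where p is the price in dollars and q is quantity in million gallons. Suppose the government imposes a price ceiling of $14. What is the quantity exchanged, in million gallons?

2

Rearranging supply gives qs = p - 12. Without the control the market clears where 163 - 6p = p - 12, i.e. p* = 25 and q* = 13.
Since 14 < 25, the ceiling is binding.
At p = 14: qd = 163 - 6·14 = 79 and qs = 14 - 12 = 2.
The quantity actually transacted is the short side, supply: 2.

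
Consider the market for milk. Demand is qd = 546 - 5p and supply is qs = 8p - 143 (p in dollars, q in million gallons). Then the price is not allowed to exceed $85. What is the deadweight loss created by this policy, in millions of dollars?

0

Without the control the market clears where 546 - 5p = 8p - 143, i.e. p* = 53 and q* = 281.
Since 85 is above p* = 53, the ceiling does not bind and the free-market outcome prevails.
Since the control does not bind, no trades are prevented and deadweight loss is zero.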